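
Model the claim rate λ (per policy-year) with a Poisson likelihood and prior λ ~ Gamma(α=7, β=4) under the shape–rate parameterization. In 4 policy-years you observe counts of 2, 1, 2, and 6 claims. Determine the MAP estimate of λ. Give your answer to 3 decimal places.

λ̂_MAP = 2.125

Σxᵢ = 2+1+2+6 = 11, with n = 4.
Posterior ∝ λ^6e^(−4λ) · λ^11e^(−4λ) = λ^17e^(−8λ), i.e. Gamma(shape=18, rate=8).
The mode of a Gamma(a, b) with a ≥ 1 (shape–rate) is (a−1)/b = 17/8 ≈ 2.125.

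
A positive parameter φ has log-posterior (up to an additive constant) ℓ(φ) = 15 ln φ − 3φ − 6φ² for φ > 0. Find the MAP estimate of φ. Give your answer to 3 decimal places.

φ̂_MAP = 1.000

ℓ'(φ) = 15/φ − 3 − 12φ. Setting this to zero and multiplying by φ: 12φ² + 3φ − 15 = 0.
φ = (−3 + √(3² + 4·12·15)) / (2·12) = (−3 + √729) / 24 = (−3 + 27)/24 = 1.
ℓ''(φ) = −15/φ² − 12 < 0, confirming a maximum.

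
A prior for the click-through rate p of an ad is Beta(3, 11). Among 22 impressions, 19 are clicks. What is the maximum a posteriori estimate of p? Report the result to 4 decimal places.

Prior: Beta(3, 11).
Data: 19 successes in 22 trials. The binomial likelihood contributes p^19(1−p)^3, so the posterior is Beta(3+19, 11+3) = Beta(22, 14).
For Beta(a, b) with a, b > 1 the mode is (a−1)/(a+b−2) = 21/34 ≈ 0.6176.

p̂_MAP = 0.6176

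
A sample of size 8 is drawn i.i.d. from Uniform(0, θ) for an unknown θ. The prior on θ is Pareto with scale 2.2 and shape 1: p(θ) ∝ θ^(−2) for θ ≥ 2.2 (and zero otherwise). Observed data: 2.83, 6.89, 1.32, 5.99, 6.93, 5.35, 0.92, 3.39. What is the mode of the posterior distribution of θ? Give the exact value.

The Uniform(0, θ) likelihood is θ^(−n) for θ ≥ max(xᵢ), zero otherwise. Here max(xᵢ) = 6.93.
Posterior ∝ θ^(−2) · θ^(−8) = θ^(−10) on θ ≥ max(2.2, 6.93) = 6.93.
This density is strictly decreasing in θ, so the posterior mode lies at the lower boundary of the support.

θ̂_MAP = 6.93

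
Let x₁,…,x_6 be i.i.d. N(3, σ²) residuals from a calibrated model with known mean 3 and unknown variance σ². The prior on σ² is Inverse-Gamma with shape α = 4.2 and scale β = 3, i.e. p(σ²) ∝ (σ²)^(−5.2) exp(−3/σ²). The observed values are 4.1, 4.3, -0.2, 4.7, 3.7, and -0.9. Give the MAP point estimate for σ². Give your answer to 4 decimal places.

σ̂²_MAP = 2.3006

Sum of squared deviations about the known mean: SS = (4.1−3)² + (4.3−3)² + (-0.2−3)² + (4.7−3)² + (3.7−3)² + (-0.9−3)² = 31.73.
The Normal likelihood contributes (σ²)^(−n/2) exp(−SS/(2σ²)), so the posterior is Inverse-Gamma(α + n/2, β + SS/2) = Inverse-Gamma(7.2, 18.865).
The mode of Inverse-Gamma(a, b) is b/(a+1) = 18.865/8.2 ≈ 2.3006.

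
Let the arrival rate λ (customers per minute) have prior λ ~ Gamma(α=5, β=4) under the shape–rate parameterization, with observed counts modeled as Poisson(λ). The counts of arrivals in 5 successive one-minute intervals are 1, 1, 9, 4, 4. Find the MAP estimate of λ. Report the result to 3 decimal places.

λ̂_MAP = 2.556

Σxᵢ = 1+1+9+4+4 = 19, with n = 5.
Posterior ∝ λ^4e^(−4λ) · λ^19e^(−5λ) = λ^23e^(−9λ), i.e. Gamma(shape=24, rate=9).
The mode of a Gamma(a, b) with a ≥ 1 (shape–rate) is (a−1)/b = 23/9 ≈ 2.556.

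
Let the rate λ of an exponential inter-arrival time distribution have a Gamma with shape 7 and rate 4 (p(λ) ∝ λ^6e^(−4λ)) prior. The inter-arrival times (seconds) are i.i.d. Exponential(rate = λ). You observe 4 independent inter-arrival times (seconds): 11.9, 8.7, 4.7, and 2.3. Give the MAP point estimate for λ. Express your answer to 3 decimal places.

The Exponential(rate=λ) likelihood is ∝ λ^n e^(−λΣtᵢ). Here n = 4 and Σtᵢ = 11.9 + 8.7 + 4.7 + 2.3 = 27.6.
Posterior ∝ λ^6e^(−4λ) · λ^4e^(−27.6λ) = λ^10e^(−31.6λ), i.e. Gamma(11, 31.6).
Mode = (a−1)/b = 10/31.6 ≈ 0.316.

λ̂_MAP = 0.316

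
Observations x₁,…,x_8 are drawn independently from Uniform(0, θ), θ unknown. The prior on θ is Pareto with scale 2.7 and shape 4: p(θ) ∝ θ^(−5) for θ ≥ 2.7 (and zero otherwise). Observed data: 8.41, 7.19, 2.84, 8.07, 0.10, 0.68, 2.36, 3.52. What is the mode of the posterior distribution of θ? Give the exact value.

θ̂_MAP = 8.41

The Uniform(0, θ) likelihood is θ^(−n) for θ ≥ max(xᵢ), zero otherwise. Here max(xᵢ) = 8.41.
Posterior ∝ θ^(−5) · θ^(−8) = θ^(−13) on θ ≥ max(2.7, 8.41) = 8.41.
This density is strictly decreasing in θ, so the posterior mode lies at the lower boundary of the support.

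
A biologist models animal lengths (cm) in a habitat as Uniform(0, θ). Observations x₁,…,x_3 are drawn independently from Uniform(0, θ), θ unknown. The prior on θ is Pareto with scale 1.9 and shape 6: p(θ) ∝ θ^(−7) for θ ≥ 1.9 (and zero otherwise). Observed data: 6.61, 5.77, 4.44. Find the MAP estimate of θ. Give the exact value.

The Uniform(0, θ) likelihood is θ^(−n) for θ ≥ max(xᵢ), zero otherwise. Here max(xᵢ) = 6.61.
Posterior ∝ θ^(−7) · θ^(−3) = θ^(−10) on θ ≥ max(1.9, 6.61) = 6.61.
This density is strictly decreasing in θ, so the posterior mode lies at the lower boundary of the support.

θ̂_MAP = 6.61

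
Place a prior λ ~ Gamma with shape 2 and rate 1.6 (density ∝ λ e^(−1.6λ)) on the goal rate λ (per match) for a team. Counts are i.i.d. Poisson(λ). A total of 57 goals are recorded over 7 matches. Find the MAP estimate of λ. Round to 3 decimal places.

λ̂_MAP = 6.744

Σxᵢ = 57, n = 7.
Posterior ∝ λe^(−1.6λ) · λ^57e^(−7λ) = λ^58e^(−8.6λ), i.e. Gamma(shape=59, rate=8.6).
The mode of a Gamma(a, b) with a ≥ 1 (shape–rate) is (a−1)/b = 58/8.6 ≈ 6.744.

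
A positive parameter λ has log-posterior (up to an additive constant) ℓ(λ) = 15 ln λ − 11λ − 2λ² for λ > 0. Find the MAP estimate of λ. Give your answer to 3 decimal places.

λ̂_MAP = 1.000

ℓ'(λ) = 15/λ − 11 − 4λ. Setting this to zero and multiplying by λ: 4λ² + 11λ − 15 = 0.
λ = (−11 + √(11² + 4·4·15)) / (2·4) = (−11 + √361) / 8 = (−11 + 19)/8 = 1.
ℓ''(λ) = −15/λ² − 4 < 0, confirming a maximum.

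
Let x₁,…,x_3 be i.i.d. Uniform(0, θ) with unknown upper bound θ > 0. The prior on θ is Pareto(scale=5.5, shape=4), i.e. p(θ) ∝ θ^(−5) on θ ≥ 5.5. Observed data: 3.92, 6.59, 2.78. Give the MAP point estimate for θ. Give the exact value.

θ̂_MAP = 6.59

The Uniform(0, θ) likelihood is θ^(−n) for θ ≥ max(xᵢ), zero otherwise. Here max(xᵢ) = 6.59.
Posterior ∝ θ^(−5) · θ^(−3) = θ^(−8) on θ ≥ max(5.5, 6.59) = 6.59.
This density is strictly decreasing in θ, so the posterior mode lies at the lower boundary of the support.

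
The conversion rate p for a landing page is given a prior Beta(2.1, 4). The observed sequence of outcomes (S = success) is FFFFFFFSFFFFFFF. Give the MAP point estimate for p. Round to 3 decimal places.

p̂_MAP = 0.110

Prior: Beta(2.1, 4).
Data: 1 success in 15 trials (from the sequence). The binomial likelihood contributes p(1−p)^14, so the posterior is Beta(2.1+1, 4+14) = Beta(3.1, 18).
For Beta(a, b) with a, b > 1 the mode is (a−1)/(a+b−2) = 2.1/19.1 ≈ 0.110.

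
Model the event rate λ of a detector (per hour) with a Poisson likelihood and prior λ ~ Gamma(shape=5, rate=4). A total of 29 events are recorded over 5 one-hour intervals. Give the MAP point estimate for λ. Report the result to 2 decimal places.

λ̂_MAP = 3.67

Σxᵢ = 29, n = 5.
Posterior ∝ λ^4e^(−4λ) · λ^29e^(−5λ) = λ^33e^(−9λ), i.e. Gamma(shape=34, rate=9).
The mode of a Gamma(a, b) with a ≥ 1 (shape–rate) is (a−1)/b = 33/9 ≈ 3.67.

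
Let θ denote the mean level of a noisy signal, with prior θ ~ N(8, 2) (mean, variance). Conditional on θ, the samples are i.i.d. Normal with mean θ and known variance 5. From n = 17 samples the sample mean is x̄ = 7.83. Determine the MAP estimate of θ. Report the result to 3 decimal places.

n = 17, x̄ = 7.83.
For a Normal prior and Normal likelihood with known variance, the posterior is Normal; its mode equals its mean, the precision-weighted average.
Prior precision 1/σ₀² = 1/2 = 0.5; data precision n/σ² = 17/5 = 3.4.
θ̂ = (0.5·8 + 3.4·7.83) / (0.5 + 3.4) = 30.622/3.9 = 15311/1950 ≈ 7.852.

θ̂_MAP = 7.852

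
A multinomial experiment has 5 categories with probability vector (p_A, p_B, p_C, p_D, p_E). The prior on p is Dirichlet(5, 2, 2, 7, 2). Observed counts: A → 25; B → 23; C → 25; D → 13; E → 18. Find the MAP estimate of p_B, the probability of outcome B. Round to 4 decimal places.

The posterior is Dirichlet(αᵢ + nᵢ) = Dirichlet(30, 25, 27, 20, 20).
For a Dirichlet(a₁,…,a_K) with all aᵢ > 1, the mode has j-th component (aⱼ − 1)/(Σaᵢ − K).
Here Σaᵢ = 122 and K = 5, so p_B = (25 − 1)/(122 − 5) = 24/117 ≈ 0.2051.

MAP estimate of p_B = 0.2051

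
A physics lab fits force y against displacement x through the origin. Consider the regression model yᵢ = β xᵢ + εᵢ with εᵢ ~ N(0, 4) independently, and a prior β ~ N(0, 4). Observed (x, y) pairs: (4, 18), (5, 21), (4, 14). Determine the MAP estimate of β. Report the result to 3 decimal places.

β̂_MAP = 4.017

log p(β | y) = −Σ(yᵢ − βxᵢ)²/(2·4) − β²/(2·4) + const.
Setting the derivative to zero: Σxᵢ(yᵢ − βxᵢ)/4 − β/4 = 0, so β = Σxᵢyᵢ / (Σxᵢ² + σ²/τ²).
Σxᵢyᵢ = 4·18 + 5·21 + 4·14 = 233; Σxᵢ² = 57; σ²/τ² = 1.
β̂_MAP = 233 / (57 + 1) = 233/58 ≈ 4.017.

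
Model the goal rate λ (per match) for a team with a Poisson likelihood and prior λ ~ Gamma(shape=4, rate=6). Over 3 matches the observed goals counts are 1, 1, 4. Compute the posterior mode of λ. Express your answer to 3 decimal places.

λ̂_MAP = 1.000

Σxᵢ = 1+1+4 = 6, with n = 3.
Posterior ∝ λ^3e^(−6λ) · λ^6e^(−3λ) = λ^9e^(−9λ), i.e. Gamma(shape=10, rate=9).
The mode of a Gamma(a, b) with a ≥ 1 (shape–rate) is (a−1)/b = 9/9 ≈ 1.000.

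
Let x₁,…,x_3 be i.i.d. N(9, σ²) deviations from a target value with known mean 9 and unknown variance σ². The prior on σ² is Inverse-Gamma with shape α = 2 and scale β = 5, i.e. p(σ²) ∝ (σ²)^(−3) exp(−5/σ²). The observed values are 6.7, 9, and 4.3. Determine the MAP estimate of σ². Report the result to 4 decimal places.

σ̂²_MAP = 4.1533

Sum of squared deviations about the known mean: SS = (6.7−9)² + (9−9)² + (4.3−9)² = 27.38.
The Normal likelihood contributes (σ²)^(−n/2) exp(−SS/(2σ²)), so the posterior is Inverse-Gamma(α + n/2, β + SS/2) = Inverse-Gamma(3.5, 18.69).
The mode of Inverse-Gamma(a, b) is b/(a+1) = 18.69/4.5 ≈ 4.1533.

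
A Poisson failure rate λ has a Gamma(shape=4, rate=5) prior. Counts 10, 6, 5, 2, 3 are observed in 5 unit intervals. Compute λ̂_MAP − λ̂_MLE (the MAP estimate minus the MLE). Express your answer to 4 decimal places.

Σxᵢ = 26. Posterior is Gamma(30, 10); MAP = (30−1)/10 = 29/10 ≈ 2.90000.
MLE = x̄ = 26/5 ≈ 5.20000.
Difference = 29/10 − 26/5 = -23/10 ≈ -2.3000.

MAP − MLE = -2.3000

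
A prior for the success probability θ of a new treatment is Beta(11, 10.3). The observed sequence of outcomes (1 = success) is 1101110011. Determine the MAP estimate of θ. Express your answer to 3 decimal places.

Prior: Beta(11, 10.3).
Data: 7 successes in 10 trials (from the sequence). The binomial likelihood contributes θ^7(1−θ)^3, so the posterior is Beta(11+7, 10.3+3) = Beta(18, 13.3).
For Beta(a, b) with a, b > 1 the mode is (a−1)/(a+b−2) = 17/29.3 ≈ 0.580.

θ̂_MAP = 0.580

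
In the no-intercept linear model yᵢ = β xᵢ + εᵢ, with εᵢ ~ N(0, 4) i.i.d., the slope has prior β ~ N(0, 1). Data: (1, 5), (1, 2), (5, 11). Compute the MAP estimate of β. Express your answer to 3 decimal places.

log p(β | y) = −Σ(yᵢ − βxᵢ)²/(2·4) − β²/(2·1) + const.
Setting the derivative to zero: Σxᵢ(yᵢ − βxᵢ)/4 − β/1 = 0, so β = Σxᵢyᵢ / (Σxᵢ² + σ²/τ²).
Σxᵢyᵢ = 1·5 + 1·2 + 5·11 = 62; Σxᵢ² = 27; σ²/τ² = 4.
β̂_MAP = 62 / (27 + 4) = 62/31 ≈ 2.000.

β̂_MAP = 2.000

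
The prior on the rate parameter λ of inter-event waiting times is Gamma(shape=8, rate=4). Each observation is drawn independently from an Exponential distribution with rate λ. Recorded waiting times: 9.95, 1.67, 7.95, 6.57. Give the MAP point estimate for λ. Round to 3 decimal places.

The Exponential(rate=λ) likelihood is ∝ λ^n e^(−λΣtᵢ). Here n = 4 and Σtᵢ = 9.95 + 1.67 + 7.95 + 6.57 = 26.14.
Posterior ∝ λ^7e^(−4λ) · λ^4e^(−26.14λ) = λ^11e^(−30.14λ), i.e. Gamma(12, 30.14).
Mode = (a−1)/b = 11/30.14 ≈ 0.365.

λ̂_MAP = 0.365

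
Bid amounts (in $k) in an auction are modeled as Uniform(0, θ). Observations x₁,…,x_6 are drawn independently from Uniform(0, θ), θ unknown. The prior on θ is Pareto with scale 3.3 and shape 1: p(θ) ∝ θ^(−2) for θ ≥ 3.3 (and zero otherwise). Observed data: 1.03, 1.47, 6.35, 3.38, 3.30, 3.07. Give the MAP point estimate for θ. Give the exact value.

θ̂_MAP = 6.35

The Uniform(0, θ) likelihood is θ^(−n) for θ ≥ max(xᵢ), zero otherwise. Here max(xᵢ) = 6.35.
Posterior ∝ θ^(−2) · θ^(−6) = θ^(−8) on θ ≥ max(3.3, 6.35) = 6.35.
This density is strictly decreasing in θ, so the posterior mode lies at the lower boundary of the support.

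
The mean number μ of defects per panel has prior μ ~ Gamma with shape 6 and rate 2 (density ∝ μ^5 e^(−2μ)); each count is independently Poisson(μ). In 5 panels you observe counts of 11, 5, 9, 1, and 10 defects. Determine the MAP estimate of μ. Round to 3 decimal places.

μ̂_MAP = 5.857

Σxᵢ = 11+5+9+1+10 = 36, with n = 5.
Posterior ∝ μ^5e^(−2μ) · μ^36e^(−5μ) = μ^41e^(−7μ), i.e. Gamma(shape=42, rate=7).
The mode of a Gamma(a, b) with a ≥ 1 (shape–rate) is (a−1)/b = 41/7 ≈ 5.857.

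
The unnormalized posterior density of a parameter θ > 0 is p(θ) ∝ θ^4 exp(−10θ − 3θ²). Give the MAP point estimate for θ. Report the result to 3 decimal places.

θ̂_MAP = 0.333

ℓ'(θ) = 4/θ − 10 − 6θ. Setting this to zero and multiplying by θ: 6θ² + 10θ − 4 = 0.
θ = (−10 + √(10² + 4·6·4)) / (2·6) = (−10 + √196) / 12 = (−10 + 14)/12 = 1/3.
ℓ''(θ) = −4/θ² − 6 < 0, confirming a maximum.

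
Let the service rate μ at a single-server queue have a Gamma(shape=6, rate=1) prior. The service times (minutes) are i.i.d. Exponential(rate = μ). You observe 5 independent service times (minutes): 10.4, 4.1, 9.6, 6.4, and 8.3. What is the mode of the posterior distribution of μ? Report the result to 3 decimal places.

The Exponential(rate=μ) likelihood is ∝ μ^n e^(−μΣtᵢ). Here n = 5 and Σtᵢ = 10.4 + 4.1 + 9.6 + 6.4 + 8.3 = 38.8.
Posterior ∝ μ^5e^(−1μ) · μ^5e^(−38.8μ) = μ^10e^(−39.8μ), i.e. Gamma(11, 39.8).
Mode = (a−1)/b = 10/39.8 ≈ 0.251.

μ̂_MAP = 0.251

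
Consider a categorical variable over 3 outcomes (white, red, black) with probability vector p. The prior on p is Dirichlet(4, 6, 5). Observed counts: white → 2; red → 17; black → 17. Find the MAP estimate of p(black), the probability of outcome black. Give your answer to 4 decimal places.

MAP estimate of p(black) = 0.4375

The posterior is Dirichlet(αᵢ + nᵢ) = Dirichlet(6, 23, 22).
For a Dirichlet(a₁,…,a_K) with all aᵢ > 1, the mode has j-th component (aⱼ − 1)/(Σaᵢ − K).
Here Σaᵢ = 51 and K = 3, so p(black) = (22 − 1)/(51 − 3) = 21/48 ≈ 0.4375.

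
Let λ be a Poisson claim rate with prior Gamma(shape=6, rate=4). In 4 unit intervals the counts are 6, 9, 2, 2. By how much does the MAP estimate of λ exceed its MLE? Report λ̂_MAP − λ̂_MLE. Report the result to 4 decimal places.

Σxᵢ = 19. Posterior is Gamma(25, 8); MAP = (25−1)/8 = 24/8 ≈ 3.00000.
MLE = x̄ = 19/4 ≈ 4.75000.
Difference = 24/8 − 19/4 = -7/4 ≈ -1.7500.

MAP − MLE = -1.7500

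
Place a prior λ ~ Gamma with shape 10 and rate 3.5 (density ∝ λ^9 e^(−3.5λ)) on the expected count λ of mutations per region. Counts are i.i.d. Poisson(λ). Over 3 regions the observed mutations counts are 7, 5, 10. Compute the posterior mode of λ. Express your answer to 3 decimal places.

λ̂_MAP = 4.769

Σxᵢ = 7+5+10 = 22, with n = 3.
Posterior ∝ λ^9e^(−3.5λ) · λ^22e^(−3λ) = λ^31e^(−6.5λ), i.e. Gamma(shape=32, rate=6.5).
The mode of a Gamma(a, b) with a ≥ 1 (shape–rate) is (a−1)/b = 31/6.5 ≈ 4.769.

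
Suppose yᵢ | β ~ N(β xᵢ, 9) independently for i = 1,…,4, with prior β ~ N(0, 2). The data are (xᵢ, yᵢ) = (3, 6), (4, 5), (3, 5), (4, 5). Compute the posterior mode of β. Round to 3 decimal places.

log p(β | y) = −Σ(yᵢ − βxᵢ)²/(2·9) − β²/(2·2) + const.
Setting the derivative to zero: Σxᵢ(yᵢ − βxᵢ)/9 − β/2 = 0, so β = Σxᵢyᵢ / (Σxᵢ² + σ²/τ²).
Σxᵢyᵢ = 3·6 + 4·5 + 3·5 + 4·5 = 73; Σxᵢ² = 50; σ²/τ² = 4.5.
β̂_MAP = 73 / (50 + 4.5) = 73/54.5 ≈ 1.339.

β̂_MAP = 1.339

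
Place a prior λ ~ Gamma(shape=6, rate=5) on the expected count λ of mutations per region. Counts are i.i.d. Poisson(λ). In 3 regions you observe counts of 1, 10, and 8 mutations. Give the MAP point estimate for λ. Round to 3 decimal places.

λ̂_MAP = 3.000

Σxᵢ = 1+10+8 = 19, with n = 3.
Posterior ∝ λ^5e^(−5λ) · λ^19e^(−3λ) = λ^24e^(−8λ), i.e. Gamma(shape=25, rate=8).
The mode of a Gamma(a, b) with a ≥ 1 (shape–rate) is (a−1)/b = 24/8 ≈ 3.000.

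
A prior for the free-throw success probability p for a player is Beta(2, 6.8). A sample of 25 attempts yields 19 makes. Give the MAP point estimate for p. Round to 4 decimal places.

Prior: Beta(2, 6.8).
Data: 19 successes in 25 trials. The binomial likelihood contributes p^19(1−p)^6, so the posterior is Beta(2+19, 6.8+6) = Beta(21, 12.8).
For Beta(a, b) with a, b > 1 the mode is (a−1)/(a+b−2) = 20/31.8 ≈ 0.6289.

p̂_MAP = 0.6289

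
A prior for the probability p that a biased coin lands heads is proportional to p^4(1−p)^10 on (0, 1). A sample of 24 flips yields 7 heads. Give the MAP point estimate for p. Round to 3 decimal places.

p̂_MAP = 0.289

The prior density ∝ p^4(1−p)^10 is the kernel of Beta(5, 11).
Data: 7 successes in 24 trials. The binomial likelihood contributes p^7(1−p)^17, so the posterior is Beta(5+7, 11+17) = Beta(12, 28).
For Beta(a, b) with a, b > 1 the mode is (a−1)/(a+b−2) = 11/38 ≈ 0.289.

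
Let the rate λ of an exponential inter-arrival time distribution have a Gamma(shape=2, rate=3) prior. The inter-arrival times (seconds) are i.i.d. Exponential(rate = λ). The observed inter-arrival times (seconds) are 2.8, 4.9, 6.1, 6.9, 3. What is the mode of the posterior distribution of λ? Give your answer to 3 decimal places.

λ̂_MAP = 0.225

The Exponential(rate=λ) likelihood is ∝ λ^n e^(−λΣtᵢ). Here n = 5 and Σtᵢ = 2.8 + 4.9 + 6.1 + 6.9 + 3 = 23.7.
Posterior ∝ λe^(−3λ) · λ^5e^(−23.7λ) = λ^6e^(−26.7λ), i.e. Gamma(7, 26.7).
Mode = (a−1)/b = 6/26.7 ≈ 0.225.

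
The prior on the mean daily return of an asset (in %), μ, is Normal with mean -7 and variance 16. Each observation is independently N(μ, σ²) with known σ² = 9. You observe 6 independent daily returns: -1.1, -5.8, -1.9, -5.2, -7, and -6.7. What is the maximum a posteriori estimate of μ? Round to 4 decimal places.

n = 6; x̄ = ((-1.1) + (-5.8) + (-1.9) + (-5.2) + (-7) + (-6.7))/6 = -27.7/6 = -277/60 ≈ -4.6167.
For a Normal prior and Normal likelihood with known variance, the posterior is Normal; its mode equals its mean, the precision-weighted average.
Prior precision 1/σ₀² = 1/16 = 0.0625; data precision n/σ² = 6/9 = 2/3.
μ̂ = (0.0625·(-7) + (2/3)·(-277/60)) / (0.0625 + 2/3) = (-2531/720)/(35/48) = -2531/525 ≈ -4.8210.

μ̂_MAP = -4.8210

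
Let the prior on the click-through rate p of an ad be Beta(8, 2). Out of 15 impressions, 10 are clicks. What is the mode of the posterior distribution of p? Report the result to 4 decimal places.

Prior: Beta(8, 2).
Data: 10 successes in 15 trials. The binomial likelihood contributes p^10(1−p)^5, so the posterior is Beta(8+10, 2+5) = Beta(18, 7).
For Beta(a, b) with a, b > 1 the mode is (a−1)/(a+b−2) = 17/23 ≈ 0.7391.

p̂_MAP = 0.7391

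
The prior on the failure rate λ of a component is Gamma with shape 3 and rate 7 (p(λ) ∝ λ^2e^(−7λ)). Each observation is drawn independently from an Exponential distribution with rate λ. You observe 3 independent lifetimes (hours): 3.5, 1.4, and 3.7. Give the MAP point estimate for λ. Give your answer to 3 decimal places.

The Exponential(rate=λ) likelihood is ∝ λ^n e^(−λΣtᵢ). Here n = 3 and Σtᵢ = 3.5 + 1.4 + 3.7 = 8.6.
Posterior ∝ λ^2e^(−7λ) · λ^3e^(−8.6λ) = λ^5e^(−15.6λ), i.e. Gamma(6, 15.6).
Mode = (a−1)/b = 5/15.6 ≈ 0.321.

λ̂_MAP = 0.321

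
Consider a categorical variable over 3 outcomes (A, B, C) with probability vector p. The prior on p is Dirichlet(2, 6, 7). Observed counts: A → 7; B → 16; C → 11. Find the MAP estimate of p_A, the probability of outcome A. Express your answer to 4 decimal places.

The posterior is Dirichlet(αᵢ + nᵢ) = Dirichlet(9, 22, 18).
For a Dirichlet(a₁,…,a_K) with all aᵢ > 1, the mode has j-th component (aⱼ − 1)/(Σaᵢ − K).
Here Σaᵢ = 49 and K = 3, so p_A = (9 − 1)/(49 − 3) = 8/46 ≈ 0.1739.

MAP estimate of p_A = 0.1739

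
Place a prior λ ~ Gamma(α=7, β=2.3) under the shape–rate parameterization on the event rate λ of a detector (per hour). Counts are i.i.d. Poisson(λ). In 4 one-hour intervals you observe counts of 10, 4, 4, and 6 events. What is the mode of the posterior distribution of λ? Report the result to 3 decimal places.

Σxᵢ = 10+4+4+6 = 24, with n = 4.
Posterior ∝ λ^6e^(−2.3λ) · λ^24e^(−4λ) = λ^30e^(−6.3λ), i.e. Gamma(shape=31, rate=6.3).
The mode of a Gamma(a, b) with a ≥ 1 (shape–rate) is (a−1)/b = 30/6.3 ≈ 4.762.

λ̂_MAP = 4.762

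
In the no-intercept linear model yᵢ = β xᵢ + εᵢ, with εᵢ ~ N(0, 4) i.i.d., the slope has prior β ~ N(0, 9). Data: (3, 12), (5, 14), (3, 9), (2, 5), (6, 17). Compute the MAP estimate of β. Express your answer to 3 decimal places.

β̂_MAP = 2.936

log p(β | y) = −Σ(yᵢ − βxᵢ)²/(2·4) − β²/(2·9) + const.
Setting the derivative to zero: Σxᵢ(yᵢ − βxᵢ)/4 − β/9 = 0, so β = Σxᵢyᵢ / (Σxᵢ² + σ²/τ²).
Σxᵢyᵢ = 3·12 + 5·14 + 3·9 + 2·5 + 6·17 = 245; Σxᵢ² = 83; σ²/τ² = 4/9.
β̂_MAP = 245 / (83 + 4/9) = 245/(751/9) = 2205/751 ≈ 2.936.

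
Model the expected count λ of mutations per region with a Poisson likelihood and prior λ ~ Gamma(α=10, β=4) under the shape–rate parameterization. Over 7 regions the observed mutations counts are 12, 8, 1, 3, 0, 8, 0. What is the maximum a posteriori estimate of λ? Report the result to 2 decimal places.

λ̂_MAP = 3.73

Σxᵢ = 12+8+1+3+0+8+0 = 32, with n = 7.
Posterior ∝ λ^9e^(−4λ) · λ^32e^(−7λ) = λ^41e^(−11λ), i.e. Gamma(shape=42, rate=11).
The mode of a Gamma(a, b) with a ≥ 1 (shape–rate) is (a−1)/b = 41/11 ≈ 3.73.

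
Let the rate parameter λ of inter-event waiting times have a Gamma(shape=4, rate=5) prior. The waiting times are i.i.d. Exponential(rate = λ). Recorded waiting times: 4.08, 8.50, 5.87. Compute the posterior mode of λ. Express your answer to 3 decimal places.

The Exponential(rate=λ) likelihood is ∝ λ^n e^(−λΣtᵢ). Here n = 3 and Σtᵢ = 4.08 + 8.50 + 5.87 = 18.45.
Posterior ∝ λ^3e^(−5λ) · λ^3e^(−18.45λ) = λ^6e^(−23.45λ), i.e. Gamma(7, 23.45).
Mode = (a−1)/b = 6/23.45 ≈ 0.256.

λ̂_MAP = 0.256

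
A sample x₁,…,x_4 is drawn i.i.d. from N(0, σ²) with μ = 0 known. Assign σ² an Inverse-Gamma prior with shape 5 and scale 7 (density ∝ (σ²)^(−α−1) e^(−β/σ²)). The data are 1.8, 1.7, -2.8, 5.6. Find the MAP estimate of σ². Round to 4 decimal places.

σ̂²_MAP = 3.7081

Sum of squared deviations about the known mean: SS = (1.8−0)² + (1.7−0)² + (-2.8−0)² + (5.6−0)² = 45.33.
The Normal likelihood contributes (σ²)^(−n/2) exp(−SS/(2σ²)), so the posterior is Inverse-Gamma(α + n/2, β + SS/2) = Inverse-Gamma(7, 29.665).
The mode of Inverse-Gamma(a, b) is b/(a+1) = 29.665/8 ≈ 3.7081.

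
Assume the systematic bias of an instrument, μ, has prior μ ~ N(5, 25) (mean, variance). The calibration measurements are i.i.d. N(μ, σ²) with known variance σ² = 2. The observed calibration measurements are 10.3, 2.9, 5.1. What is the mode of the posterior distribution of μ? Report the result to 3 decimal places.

n = 3; x̄ = (10.3 + 2.9 + 5.1)/3 = 18.3/3 = 6.1.
For a Normal prior and Normal likelihood with known variance, the posterior is Normal; its mode equals its mean, the precision-weighted average.
Prior precision 1/σ₀² = 1/25 = 0.04; data precision n/σ² = 3/2 = 1.5.
μ̂ = (0.04·5 + 1.5·6.1) / (0.04 + 1.5) = 9.35/1.54 = 85/14 ≈ 6.071.

μ̂_MAP = 6.071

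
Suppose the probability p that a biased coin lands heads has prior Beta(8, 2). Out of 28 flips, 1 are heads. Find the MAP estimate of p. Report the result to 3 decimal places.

p̂_MAP = 0.222

Prior: Beta(8, 2).
Data: 1 success in 28 trials. The binomial likelihood contributes p(1−p)^27, so the posterior is Beta(8+1, 2+27) = Beta(9, 29).
For Beta(a, b) with a, b > 1 the mode is (a−1)/(a+b−2) = 8/36 ≈ 0.222.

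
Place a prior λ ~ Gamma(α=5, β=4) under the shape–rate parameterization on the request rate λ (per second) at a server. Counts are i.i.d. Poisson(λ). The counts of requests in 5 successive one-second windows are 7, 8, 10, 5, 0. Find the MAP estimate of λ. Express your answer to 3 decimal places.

Σxᵢ = 7+8+10+5+0 = 30, with n = 5.
Posterior ∝ λ^4e^(−4λ) · λ^30e^(−5λ) = λ^34e^(−9λ), i.e. Gamma(shape=35, rate=9).
The mode of a Gamma(a, b) with a ≥ 1 (shape–rate) is (a−1)/b = 34/9 ≈ 3.778.

λ̂_MAP = 3.778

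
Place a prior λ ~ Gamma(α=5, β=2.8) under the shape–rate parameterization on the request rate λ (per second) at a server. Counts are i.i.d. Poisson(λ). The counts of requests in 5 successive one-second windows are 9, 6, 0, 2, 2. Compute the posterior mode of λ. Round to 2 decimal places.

Σxᵢ = 9+6+0+2+2 = 19, with n = 5.
Posterior ∝ λ^4e^(−2.8λ) · λ^19e^(−5λ) = λ^23e^(−7.8λ), i.e. Gamma(shape=24, rate=7.8).
The mode of a Gamma(a, b) with a ≥ 1 (shape–rate) is (a−1)/b = 23/7.8 ≈ 2.95.

λ̂_MAP = 2.95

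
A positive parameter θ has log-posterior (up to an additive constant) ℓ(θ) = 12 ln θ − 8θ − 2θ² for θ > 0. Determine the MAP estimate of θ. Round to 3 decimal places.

ℓ'(θ) = 12/θ − 8 − 4θ. Setting this to zero and multiplying by θ: 4θ² + 8θ − 12 = 0.
θ = (−8 + √(8² + 4·4·12)) / (2·4) = (−8 + √256) / 8 = (−8 + 16)/8 = 1.
ℓ''(θ) = −12/θ² − 4 < 0, confirming a maximum.

θ̂_MAP = 1.000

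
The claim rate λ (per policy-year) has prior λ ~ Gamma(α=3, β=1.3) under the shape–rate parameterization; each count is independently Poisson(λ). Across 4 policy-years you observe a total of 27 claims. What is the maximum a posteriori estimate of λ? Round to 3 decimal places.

λ̂_MAP = 5.472

Σxᵢ = 27, n = 4.
Posterior ∝ λ^2e^(−1.3λ) · λ^27e^(−4λ) = λ^29e^(−5.3λ), i.e. Gamma(shape=30, rate=5.3).
The mode of a Gamma(a, b) with a ≥ 1 (shape–rate) is (a−1)/b = 29/5.3 ≈ 5.472.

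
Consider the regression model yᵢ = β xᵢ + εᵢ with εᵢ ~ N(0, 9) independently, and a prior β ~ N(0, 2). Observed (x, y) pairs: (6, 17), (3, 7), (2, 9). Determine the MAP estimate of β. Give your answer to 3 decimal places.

log p(β | y) = −Σ(yᵢ − βxᵢ)²/(2·9) − β²/(2·2) + const.
Setting the derivative to zero: Σxᵢ(yᵢ − βxᵢ)/9 − β/2 = 0, so β = Σxᵢyᵢ / (Σxᵢ² + σ²/τ²).
Σxᵢyᵢ = 6·17 + 3·7 + 2·9 = 141; Σxᵢ² = 49; σ²/τ² = 4.5.
β̂_MAP = 141 / (49 + 4.5) = 141/53.5 ≈ 2.636.

β̂_MAP = 2.636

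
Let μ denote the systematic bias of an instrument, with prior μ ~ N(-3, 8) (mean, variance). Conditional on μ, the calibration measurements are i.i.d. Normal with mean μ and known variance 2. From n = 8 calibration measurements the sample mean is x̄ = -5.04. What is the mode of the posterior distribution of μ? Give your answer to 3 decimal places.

n = 8, x̄ = -5.04.
For a Normal prior and Normal likelihood with known variance, the posterior is Normal; its mode equals its mean, the precision-weighted average.
Prior precision 1/σ₀² = 1/8 = 0.125; data precision n/σ² = 8/2 = 4.
μ̂ = (0.125·(-3) + 4·(-5.04)) / (0.125 + 4) = (-20.535)/4.125 = -1369/275 ≈ -4.978.

μ̂_MAP = -4.978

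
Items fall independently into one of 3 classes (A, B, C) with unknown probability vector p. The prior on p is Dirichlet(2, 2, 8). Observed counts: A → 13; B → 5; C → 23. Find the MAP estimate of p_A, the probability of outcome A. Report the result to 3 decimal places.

MAP estimate of p_A = 0.280

The posterior is Dirichlet(αᵢ + nᵢ) = Dirichlet(15, 7, 31).
For a Dirichlet(a₁,…,a_K) with all aᵢ > 1, the mode has j-th component (aⱼ − 1)/(Σaᵢ − K).
Here Σaᵢ = 53 and K = 3, so p_A = (15 − 1)/(53 − 3) = 14/50 ≈ 0.280.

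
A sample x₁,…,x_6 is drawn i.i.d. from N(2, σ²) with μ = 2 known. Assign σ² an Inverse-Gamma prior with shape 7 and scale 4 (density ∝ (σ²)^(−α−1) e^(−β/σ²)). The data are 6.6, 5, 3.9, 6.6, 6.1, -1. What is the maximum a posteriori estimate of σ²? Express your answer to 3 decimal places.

σ̂²_MAP = 4.034

Sum of squared deviations about the known mean: SS = (6.6−2)² + (5−2)² + (3.9−2)² + (6.6−2)² + (6.1−2)² + (-1−2)² = 80.74.
The Normal likelihood contributes (σ²)^(−n/2) exp(−SS/(2σ²)), so the posterior is Inverse-Gamma(α + n/2, β + SS/2) = Inverse-Gamma(10, 44.37).
The mode of Inverse-Gamma(a, b) is b/(a+1) = 44.37/11 ≈ 4.034.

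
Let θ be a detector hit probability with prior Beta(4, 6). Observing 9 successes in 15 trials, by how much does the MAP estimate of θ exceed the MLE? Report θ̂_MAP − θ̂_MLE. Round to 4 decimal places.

MAP − MLE = -0.0783

Posterior is Beta(13, 12); MAP = (13−1)/(25−2) = 12/23 ≈ 0.52174.
MLE ignores the prior: θ̂_MLE = k/n = 9/15 ≈ 0.60000.
Difference = 12/23 − 9/15 = -9/115 ≈ -0.0783.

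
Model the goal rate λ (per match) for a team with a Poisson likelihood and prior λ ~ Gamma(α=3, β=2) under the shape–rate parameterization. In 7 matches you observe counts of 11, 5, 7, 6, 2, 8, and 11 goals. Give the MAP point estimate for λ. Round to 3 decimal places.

λ̂_MAP = 5.778

Σxᵢ = 11+5+7+6+2+8+11 = 50, with n = 7.
Posterior ∝ λ^2e^(−2λ) · λ^50e^(−7λ) = λ^52e^(−9λ), i.e. Gamma(shape=53, rate=9).
The mode of a Gamma(a, b) with a ≥ 1 (shape–rate) is (a−1)/b = 52/9 ≈ 5.778.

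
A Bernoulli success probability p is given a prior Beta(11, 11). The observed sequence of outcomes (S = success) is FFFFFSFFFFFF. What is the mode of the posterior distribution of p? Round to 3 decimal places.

Prior: Beta(11, 11).
Data: 1 success in 12 trials (from the sequence). The binomial likelihood contributes p(1−p)^11, so the posterior is Beta(11+1, 11+11) = Beta(12, 22).
For Beta(a, b) with a, b > 1 the mode is (a−1)/(a+b−2) = 11/32 ≈ 0.344.

p̂_MAP = 0.344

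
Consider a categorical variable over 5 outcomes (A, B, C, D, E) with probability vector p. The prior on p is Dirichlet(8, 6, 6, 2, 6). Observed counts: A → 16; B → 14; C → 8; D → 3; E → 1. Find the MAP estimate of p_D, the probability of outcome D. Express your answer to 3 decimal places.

MAP estimate of p_D = 0.062

The posterior is Dirichlet(αᵢ + nᵢ) = Dirichlet(24, 20, 14, 5, 7).
For a Dirichlet(a₁,…,a_K) with all aᵢ > 1, the mode has j-th component (aⱼ − 1)/(Σaᵢ − K).
Here Σaᵢ = 70 and K = 5, so p_D = (5 − 1)/(70 − 5) = 4/65 ≈ 0.062.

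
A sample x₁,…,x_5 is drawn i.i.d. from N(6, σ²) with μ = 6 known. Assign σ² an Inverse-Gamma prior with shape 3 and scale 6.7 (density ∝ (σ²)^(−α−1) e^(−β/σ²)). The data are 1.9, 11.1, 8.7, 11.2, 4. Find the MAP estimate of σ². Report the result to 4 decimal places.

Sum of squared deviations about the known mean: SS = (1.9−6)² + (11.1−6)² + (8.7−6)² + (11.2−6)² + (4−6)² = 81.15.
The Normal likelihood contributes (σ²)^(−n/2) exp(−SS/(2σ²)), so the posterior is Inverse-Gamma(α + n/2, β + SS/2) = Inverse-Gamma(5.5, 47.275).
The mode of Inverse-Gamma(a, b) is b/(a+1) = 47.275/6.5 ≈ 7.2731.

σ̂²_MAP = 7.2731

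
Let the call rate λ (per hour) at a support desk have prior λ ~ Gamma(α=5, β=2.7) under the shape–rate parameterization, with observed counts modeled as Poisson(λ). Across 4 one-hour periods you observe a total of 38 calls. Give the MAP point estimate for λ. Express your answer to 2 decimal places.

Σxᵢ = 38, n = 4.
Posterior ∝ λ^4e^(−2.7λ) · λ^38e^(−4λ) = λ^42e^(−6.7λ), i.e. Gamma(shape=43, rate=6.7).
The mode of a Gamma(a, b) with a ≥ 1 (shape–rate) is (a−1)/b = 42/6.7 ≈ 6.27.

λ̂_MAP = 6.27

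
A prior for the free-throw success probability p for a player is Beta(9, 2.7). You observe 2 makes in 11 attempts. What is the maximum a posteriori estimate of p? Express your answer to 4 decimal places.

p̂_MAP = 0.4831

Prior: Beta(9, 2.7).
Data: 2 successes in 11 trials. The binomial likelihood contributes p^2(1−p)^9, so the posterior is Beta(9+2, 2.7+9) = Beta(11, 11.7).
For Beta(a, b) with a, b > 1 the mode is (a−1)/(a+b−2) = 10/20.7 ≈ 0.4831.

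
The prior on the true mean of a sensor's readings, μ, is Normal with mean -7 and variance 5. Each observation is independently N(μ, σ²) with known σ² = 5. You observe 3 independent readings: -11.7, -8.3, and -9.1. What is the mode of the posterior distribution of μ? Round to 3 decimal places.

μ̂_MAP = -9.025

n = 3; x̄ = ((-11.7) + (-8.3) + (-9.1))/3 = -29.1/3 = -9.7.
For a Normal prior and Normal likelihood with known variance, the posterior is Normal; its mode equals its mean, the precision-weighted average.
Prior precision 1/σ₀² = 1/5 = 0.2; data precision n/σ² = 3/5 = 0.6.
μ̂ = (0.2·(-7) + 0.6·(-9.7)) / (0.2 + 0.6) = (-7.22)/0.8 = -9.025.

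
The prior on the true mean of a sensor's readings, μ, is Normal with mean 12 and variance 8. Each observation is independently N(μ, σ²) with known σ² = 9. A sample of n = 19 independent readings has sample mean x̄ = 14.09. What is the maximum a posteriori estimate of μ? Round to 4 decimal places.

n = 19, x̄ = 14.09.
For a Normal prior and Normal likelihood with known variance, the posterior is Normal; its mode equals its mean, the precision-weighted average.
Prior precision 1/σ₀² = 1/8 = 0.125; data precision n/σ² = 19/9.
μ̂ = (0.125·12 + (19/9)·14.09) / (0.125 + 19/9) = (28121/900)/(161/72) = 56242/4025 ≈ 13.9732.

μ̂_MAP = 13.9732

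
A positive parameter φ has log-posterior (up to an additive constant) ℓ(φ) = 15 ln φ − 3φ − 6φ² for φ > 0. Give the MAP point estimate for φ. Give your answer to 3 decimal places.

ℓ'(φ) = 15/φ − 3 − 12φ. Setting this to zero and multiplying by φ: 12φ² + 3φ − 15 = 0.
φ = (−3 + √(3² + 4·12·15)) / (2·12) = (−3 + √729) / 24 = (−3 + 27)/24 = 1.
ℓ''(φ) = −15/φ² − 12 < 0, confirming a maximum.

φ̂_MAP = 1.000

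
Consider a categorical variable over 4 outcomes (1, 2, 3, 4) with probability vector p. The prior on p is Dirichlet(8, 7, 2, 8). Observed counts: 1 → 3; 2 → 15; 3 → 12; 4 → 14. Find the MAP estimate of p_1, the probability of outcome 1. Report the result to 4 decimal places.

The posterior is Dirichlet(αᵢ + nᵢ) = Dirichlet(11, 22, 14, 22).
For a Dirichlet(a₁,…,a_K) with all aᵢ > 1, the mode has j-th component (aⱼ − 1)/(Σaᵢ − K).
Here Σaᵢ = 69 and K = 4, so p_1 = (11 − 1)/(69 − 4) = 10/65 ≈ 0.1538.

MAP estimate: 0.1538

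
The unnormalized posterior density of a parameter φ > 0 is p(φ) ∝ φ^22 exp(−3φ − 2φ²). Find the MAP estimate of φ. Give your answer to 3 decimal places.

ℓ'(φ) = 22/φ − 3 − 4φ. Setting this to zero and multiplying by φ: 4φ² + 3φ − 22 = 0.
φ = (−3 + √(3² + 4·4·22)) / (2·4) = (−3 + √361) / 8 = (−3 + 19)/8 = 2.
ℓ''(φ) = −22/φ² − 4 < 0, confirming a maximum.

φ̂_MAP = 2.000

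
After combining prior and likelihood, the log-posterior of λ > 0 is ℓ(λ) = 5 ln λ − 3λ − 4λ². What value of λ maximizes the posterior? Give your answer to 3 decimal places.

λ̂_MAP = 0.625

ℓ'(λ) = 5/λ − 3 − 8λ. Setting this to zero and multiplying by λ: 8λ² + 3λ − 5 = 0.
λ = (−3 + √(3² + 4·8·5)) / (2·8) = (−3 + √169) / 16 = (−3 + 13)/16 = 5/8.
ℓ''(λ) = −5/λ² − 8 < 0, confirming a maximum.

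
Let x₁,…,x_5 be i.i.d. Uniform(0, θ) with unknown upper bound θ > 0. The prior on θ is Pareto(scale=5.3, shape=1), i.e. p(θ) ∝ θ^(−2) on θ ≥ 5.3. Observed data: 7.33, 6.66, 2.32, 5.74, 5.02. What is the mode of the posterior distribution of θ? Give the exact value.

θ̂_MAP = 7.33

The Uniform(0, θ) likelihood is θ^(−n) for θ ≥ max(xᵢ), zero otherwise. Here max(xᵢ) = 7.33.
Posterior ∝ θ^(−2) · θ^(−5) = θ^(−7) on θ ≥ max(5.3, 7.33) = 7.33.
This density is strictly decreasing in θ, so the posterior mode lies at the lower boundary of the support.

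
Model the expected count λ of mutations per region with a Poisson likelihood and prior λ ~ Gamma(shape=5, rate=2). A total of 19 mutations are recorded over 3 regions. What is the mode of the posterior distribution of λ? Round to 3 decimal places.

λ̂_MAP = 4.600

Σxᵢ = 19, n = 3.
Posterior ∝ λ^4e^(−2λ) · λ^19e^(−3λ) = λ^23e^(−5λ), i.e. Gamma(shape=24, rate=5).
The mode of a Gamma(a, b) with a ≥ 1 (shape–rate) is (a−1)/b = 23/5 ≈ 4.600.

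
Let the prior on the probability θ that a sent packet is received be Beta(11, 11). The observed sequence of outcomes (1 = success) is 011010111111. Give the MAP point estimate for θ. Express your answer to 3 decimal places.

Prior: Beta(11, 11).
Data: 9 successes in 12 trials (from the sequence). The binomial likelihood contributes θ^9(1−θ)^3, so the posterior is Beta(11+9, 11+3) = Beta(20, 14).
For Beta(a, b) with a, b > 1 the mode is (a−1)/(a+b−2) = 19/32 ≈ 0.594.

θ̂_MAP = 0.594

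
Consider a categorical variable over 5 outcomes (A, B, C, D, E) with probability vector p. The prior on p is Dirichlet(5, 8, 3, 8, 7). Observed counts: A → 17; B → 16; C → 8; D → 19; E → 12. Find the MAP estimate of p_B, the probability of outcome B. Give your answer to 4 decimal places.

MAP estimate of p_B = 0.2347

The posterior is Dirichlet(αᵢ + nᵢ) = Dirichlet(22, 24, 11, 27, 19).
For a Dirichlet(a₁,…,a_K) with all aᵢ > 1, the mode has j-th component (aⱼ − 1)/(Σaᵢ − K).
Here Σaᵢ = 103 and K = 5, so p_B = (24 − 1)/(103 − 5) = 23/98 ≈ 0.2347.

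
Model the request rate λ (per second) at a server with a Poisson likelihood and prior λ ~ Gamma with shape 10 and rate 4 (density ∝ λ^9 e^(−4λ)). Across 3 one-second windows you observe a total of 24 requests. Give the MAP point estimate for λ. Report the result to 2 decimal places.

Σxᵢ = 24, n = 3.
Posterior ∝ λ^9e^(−4λ) · λ^24e^(−3λ) = λ^33e^(−7λ), i.e. Gamma(shape=34, rate=7).
The mode of a Gamma(a, b) with a ≥ 1 (shape–rate) is (a−1)/b = 33/7 ≈ 4.71.

λ̂_MAP = 4.71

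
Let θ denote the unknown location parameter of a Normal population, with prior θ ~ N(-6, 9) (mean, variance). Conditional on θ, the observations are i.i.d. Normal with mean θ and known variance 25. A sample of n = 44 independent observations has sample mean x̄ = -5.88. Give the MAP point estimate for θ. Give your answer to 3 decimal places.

n = 44, x̄ = -5.88.
For a Normal prior and Normal likelihood with known variance, the posterior is Normal; its mode equals its mean, the precision-weighted average.
Prior precision 1/σ₀² = 1/9; data precision n/σ² = 44/25 = 1.76.
θ̂ = ((1/9)·(-6) + 1.76·(-5.88)) / (1/9 + 1.76) = (-20654/1875)/(421/225) = -61962/10525 ≈ -5.887.

θ̂_MAP = -5.887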